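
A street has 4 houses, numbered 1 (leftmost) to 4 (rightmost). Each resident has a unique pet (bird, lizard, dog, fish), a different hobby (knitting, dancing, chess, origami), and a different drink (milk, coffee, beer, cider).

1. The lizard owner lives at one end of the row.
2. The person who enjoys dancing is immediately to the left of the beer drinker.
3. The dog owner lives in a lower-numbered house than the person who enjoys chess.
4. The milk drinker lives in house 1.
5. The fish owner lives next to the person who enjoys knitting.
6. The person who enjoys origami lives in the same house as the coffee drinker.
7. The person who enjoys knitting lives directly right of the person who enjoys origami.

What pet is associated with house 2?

bird

Clue 4: the milk drinker is in house 1.
So house 1 gets dancing for hobby.
By clue 2, the beer drinker is in house 2.
That leaves cider as the drink for house 4.
The person who enjoys origami is in house 3 (clue 6).
Clue 7 places the person who enjoys knitting in house 4.
So house 2 gets chess for hobby.
House 3 drink: only coffee fits.
By clue 3, the dog owner is in house 1.
The fish owner is in house 3 (clue 5).
House 2's pet must be bird (nothing else left).
House 4 pet: only lizard fits.
So: house 1 = dog/dancing/milk, house 2 = bird/chess/beer, house 3 = fish/origami/coffee, house 4 = lizard/knitting/cider.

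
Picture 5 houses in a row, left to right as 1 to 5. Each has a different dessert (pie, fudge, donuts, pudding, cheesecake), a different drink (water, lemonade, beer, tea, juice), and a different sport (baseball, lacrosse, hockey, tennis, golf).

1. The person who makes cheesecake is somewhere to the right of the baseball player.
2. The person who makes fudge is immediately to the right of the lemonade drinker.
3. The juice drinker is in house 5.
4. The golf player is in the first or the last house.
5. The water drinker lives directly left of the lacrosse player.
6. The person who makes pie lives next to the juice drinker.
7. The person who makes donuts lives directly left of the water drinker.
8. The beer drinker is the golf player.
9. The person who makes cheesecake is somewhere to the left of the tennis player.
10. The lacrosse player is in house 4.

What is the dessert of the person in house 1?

Clue 3 places the juice drinker in house 5.
Clue 6: the person who makes pie is in house 4.
Clue 10: the lacrosse player is in house 4.
Clue 5 places the water drinker in house 3.
By clue 7, the person who makes donuts is in house 2.
Clue 8: the golf player is in house 1.
That leaves pudding as the dessert for house 1.
House 3's dessert must be cheesecake (nothing else left).
House 5 dessert: only fudge fits.
So house 1 gets beer for drink.
From clue 2, the lemonade drinker must be in house 4.
From clue 9, the tennis player must be in house 5.
House 2 drink: only tea fits.
That leaves baseball as the sport for house 2.
The only sport still possible for house 3 is hockey.
So: house 1 = pudding/beer/golf, house 2 = donuts/tea/baseball, house 3 = cheesecake/water/hockey, house 4 = pie/lemonade/lacrosse, house 5 = fudge/juice/tennis.

pudding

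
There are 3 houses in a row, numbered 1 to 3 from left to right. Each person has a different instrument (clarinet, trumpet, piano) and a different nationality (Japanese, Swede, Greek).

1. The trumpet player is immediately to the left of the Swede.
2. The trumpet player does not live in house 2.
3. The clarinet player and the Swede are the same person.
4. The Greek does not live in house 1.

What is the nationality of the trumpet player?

Clue 2 places the trumpet player in house 1.
House 1's nationality must be Japanese (nothing else left).
Clue 1 places the Swede in house 2.
From clue 3, the clarinet player must be in house 2.
That leaves piano as the instrument for house 3.
The only nationality still possible for house 3 is Greek.
So: house 1 = trumpet/Japanese, house 2 = clarinet/Swede, house 3 = piano/Greek.

Japanese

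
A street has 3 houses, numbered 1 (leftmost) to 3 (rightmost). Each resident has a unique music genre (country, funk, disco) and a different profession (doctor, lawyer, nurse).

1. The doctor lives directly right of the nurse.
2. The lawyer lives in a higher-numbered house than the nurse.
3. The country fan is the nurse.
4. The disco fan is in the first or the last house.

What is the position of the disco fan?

House 1's profession must be nurse (nothing else left).
Clue 1 places the doctor in house 2.
From clue 3, the country fan must be in house 1.
The only music genre still possible for house 2 is funk.
House 3's music genre must be disco (nothing else left).
House 3 profession: only lawyer fits.
So: house 1 = country/nurse, house 2 = funk/doctor, house 3 = disco/lawyer.

3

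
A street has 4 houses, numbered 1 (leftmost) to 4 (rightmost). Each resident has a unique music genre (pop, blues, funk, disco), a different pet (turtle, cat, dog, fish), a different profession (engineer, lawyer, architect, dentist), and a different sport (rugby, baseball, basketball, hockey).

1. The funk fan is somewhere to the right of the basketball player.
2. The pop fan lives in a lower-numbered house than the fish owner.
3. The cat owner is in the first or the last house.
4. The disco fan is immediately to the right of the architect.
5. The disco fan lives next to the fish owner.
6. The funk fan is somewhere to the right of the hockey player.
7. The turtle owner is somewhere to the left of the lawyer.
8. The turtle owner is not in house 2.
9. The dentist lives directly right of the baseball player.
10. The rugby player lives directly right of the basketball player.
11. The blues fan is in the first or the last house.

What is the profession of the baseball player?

So house 4 gets rugby for sport.
Clue 10 places the basketball player in house 3.
From clue 1, the funk fan must be in house 4.
House 1 music genre: only blues fits.
So house 2 gets dog for pet.
The disco fan is narrowed to house 2 or 3; consider each.
Placing it in house 2 leads to a contradiction, so it's in house 3.
The architect is in house 2 (clue 4).
By clue 5, the fish owner is in house 4.
The only music genre still possible for house 2 is pop.
That leaves turtle as the pet for house 3.
That leaves engineer as the profession for house 1.
The only profession still possible for house 3 is dentist.
House 4's profession must be lawyer (nothing else left).
The baseball player is in house 2 (clue 9).
House 1's pet must be cat (nothing else left).
So house 1 gets hockey for sport.
So: house 1 = blues/cat/engineer/hockey, house 2 = pop/dog/architect/baseball, house 3 = disco/turtle/dentist/basketball, house 4 = funk/fish/lawyer/rugby.

architect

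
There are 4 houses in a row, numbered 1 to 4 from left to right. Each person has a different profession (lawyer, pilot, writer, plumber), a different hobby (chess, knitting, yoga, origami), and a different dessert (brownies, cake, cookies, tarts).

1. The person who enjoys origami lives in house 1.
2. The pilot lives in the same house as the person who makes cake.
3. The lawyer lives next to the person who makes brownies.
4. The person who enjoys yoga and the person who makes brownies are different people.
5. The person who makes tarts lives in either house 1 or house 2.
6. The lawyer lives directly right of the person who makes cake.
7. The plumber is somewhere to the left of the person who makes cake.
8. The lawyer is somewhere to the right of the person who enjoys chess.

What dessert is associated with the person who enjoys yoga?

From clue 1, the person who enjoys origami must be in house 1.
The lawyer is narrowed to house 3 or 4; consider each.
Placing it in house 4 leads to a contradiction, so it's in house 3.
Clue 6 places the person who makes cake in house 2.
The plumber is in house 1 (clue 7).
Clue 8: the person who enjoys chess is in house 2.
House 2 profession: only pilot fits.
The only profession still possible for house 4 is writer.
That leaves tarts as the dessert for house 1.
House 3's dessert must be cookies (nothing else left).
That leaves brownies as the dessert for house 4.
Clue 4 places the person who enjoys yoga in house 3.
House 4 hobby: only knitting fits.
So: house 1 = plumber/origami/tarts, house 2 = pilot/chess/cake, house 3 = lawyer/yoga/cookies, house 4 = writer/knitting/brownies.

cookies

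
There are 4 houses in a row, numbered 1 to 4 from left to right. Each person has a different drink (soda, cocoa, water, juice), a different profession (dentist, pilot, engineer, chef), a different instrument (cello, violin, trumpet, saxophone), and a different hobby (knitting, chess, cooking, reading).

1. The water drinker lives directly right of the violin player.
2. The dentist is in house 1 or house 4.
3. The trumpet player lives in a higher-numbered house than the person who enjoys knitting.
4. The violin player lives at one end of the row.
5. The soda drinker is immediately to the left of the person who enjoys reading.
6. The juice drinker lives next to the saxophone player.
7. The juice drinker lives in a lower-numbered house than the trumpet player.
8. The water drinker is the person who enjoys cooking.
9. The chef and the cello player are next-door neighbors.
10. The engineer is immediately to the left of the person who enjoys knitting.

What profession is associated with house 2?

engineer

Clue 4 places the violin player in house 1.
House 1's hobby must be chess (nothing else left).
The water drinker is in house 2 (clue 1).
The person who enjoys cooking is in house 2 (clue 8).
That leaves cocoa as the drink for house 4.
That leaves reading as the hobby for house 4.
Clue 3 places the trumpet player in house 4.
From clue 5, the soda drinker must be in house 3.
From clue 10, the engineer must be in house 2.
That leaves juice as the drink for house 1.
The only instrument still possible for house 2 is saxophone.
House 3 instrument: only cello fits.
That leaves knitting as the hobby for house 3.
From clue 9, the chef must be in house 4.
House 3's profession must be pilot (nothing else left).
That leaves dentist as the profession for house 1.
So: house 1 = juice/dentist/violin/chess, house 2 = water/engineer/saxophone/cooking, house 3 = soda/pilot/cello/knitting, house 4 = cocoa/chef/trumpet/reading.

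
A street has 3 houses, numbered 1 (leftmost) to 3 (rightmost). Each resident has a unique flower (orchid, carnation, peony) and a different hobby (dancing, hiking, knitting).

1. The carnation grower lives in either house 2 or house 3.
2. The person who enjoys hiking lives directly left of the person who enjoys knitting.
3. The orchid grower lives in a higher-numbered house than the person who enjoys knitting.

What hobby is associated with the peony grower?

By clue 3, the orchid grower is in house 3.
Clue 3 places the person who enjoys knitting in house 2.
House 1 flower: only peony fits.
House 2's flower must be carnation (nothing else left).
So house 3 gets dancing for hobby.
That leaves hiking as the hobby for house 1.
So: house 1 = peony/hiking, house 2 = carnation/knitting, house 3 = orchid/dancing.

hiking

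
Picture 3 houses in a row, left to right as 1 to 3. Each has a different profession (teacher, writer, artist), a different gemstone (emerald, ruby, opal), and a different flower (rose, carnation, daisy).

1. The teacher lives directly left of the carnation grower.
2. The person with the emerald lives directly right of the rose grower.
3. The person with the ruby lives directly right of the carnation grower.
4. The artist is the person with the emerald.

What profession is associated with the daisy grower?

The person with the ruby is in house 3 (clue 3).
From clue 3, the carnation grower must be in house 2.
So house 1 gets opal for gemstone.
So house 2 gets emerald for gemstone.
So house 3 gets daisy for flower.
Clue 1: the teacher is in house 1.
From clue 4, the artist must be in house 2.
House 3 profession: only writer fits.
House 1's flower must be rose (nothing else left).
So: house 1 = teacher/opal/rose, house 2 = artist/emerald/carnation, house 3 = writer/ruby/daisy.

writer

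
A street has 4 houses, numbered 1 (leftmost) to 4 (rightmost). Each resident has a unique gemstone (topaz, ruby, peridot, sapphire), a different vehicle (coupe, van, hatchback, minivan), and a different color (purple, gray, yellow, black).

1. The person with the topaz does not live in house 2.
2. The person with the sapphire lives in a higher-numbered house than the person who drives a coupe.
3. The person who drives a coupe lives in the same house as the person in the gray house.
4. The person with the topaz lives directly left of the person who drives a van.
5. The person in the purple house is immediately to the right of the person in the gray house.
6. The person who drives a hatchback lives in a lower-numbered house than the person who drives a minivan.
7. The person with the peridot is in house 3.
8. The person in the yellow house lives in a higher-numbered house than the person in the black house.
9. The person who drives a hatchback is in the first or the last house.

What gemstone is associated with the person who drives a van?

By clue 7, the person with the peridot is in house 3.
Clue 9 places the person who drives a hatchback in house 1.
From clue 2, the person with the sapphire must be in house 4.
The person who drives a van is in house 2 (clue 4).
House 1 gemstone: only topaz fits.
That leaves ruby as the gemstone for house 2.
House 4's vehicle must be minivan (nothing else left).
The only color still possible for house 1 is black.
From clue 3, the person in the gray house must be in house 3.
The person in the purple house is in house 4 (clue 5).
The only vehicle still possible for house 3 is coupe.
That leaves yellow as the color for house 2.
So: house 1 = topaz/hatchback/black, house 2 = ruby/van/yellow, house 3 = peridot/coupe/gray, house 4 = sapphire/minivan/purple.

ruby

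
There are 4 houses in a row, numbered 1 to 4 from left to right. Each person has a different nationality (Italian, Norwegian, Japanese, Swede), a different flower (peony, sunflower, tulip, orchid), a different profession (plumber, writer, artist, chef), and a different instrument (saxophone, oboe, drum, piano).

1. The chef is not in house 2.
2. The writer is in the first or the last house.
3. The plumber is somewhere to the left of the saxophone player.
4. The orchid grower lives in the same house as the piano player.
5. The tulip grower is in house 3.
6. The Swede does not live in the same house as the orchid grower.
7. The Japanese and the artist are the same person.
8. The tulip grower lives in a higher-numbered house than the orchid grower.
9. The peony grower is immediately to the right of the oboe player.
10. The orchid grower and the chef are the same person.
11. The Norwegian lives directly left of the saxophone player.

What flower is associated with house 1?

orchid

The tulip grower is in house 3 (clue 5).
The orchid grower is in house 1 (clue 10).
By clue 10, the chef is in house 1.
Clue 4 places the piano player in house 1.
House 1's nationality must be Italian (nothing else left).
That leaves writer as the profession for house 4.
House 2's instrument must be drum (nothing else left).
The only instrument still possible for house 4 is saxophone.
The peony grower is in house 4 (clue 9).
The Norwegian is in house 3 (clue 11).
House 2's nationality must be Japanese (nothing else left).
So house 4 gets Swede for nationality.
So house 2 gets sunflower for flower.
That leaves oboe as the instrument for house 3.
The artist is in house 2 (clue 7).
House 3 profession: only plumber fits.
So: house 1 = Italian/orchid/chef/piano, house 2 = Japanese/sunflower/artist/drum, house 3 = Norwegian/tulip/plumber/oboe, house 4 = Swede/peony/writer/saxophone.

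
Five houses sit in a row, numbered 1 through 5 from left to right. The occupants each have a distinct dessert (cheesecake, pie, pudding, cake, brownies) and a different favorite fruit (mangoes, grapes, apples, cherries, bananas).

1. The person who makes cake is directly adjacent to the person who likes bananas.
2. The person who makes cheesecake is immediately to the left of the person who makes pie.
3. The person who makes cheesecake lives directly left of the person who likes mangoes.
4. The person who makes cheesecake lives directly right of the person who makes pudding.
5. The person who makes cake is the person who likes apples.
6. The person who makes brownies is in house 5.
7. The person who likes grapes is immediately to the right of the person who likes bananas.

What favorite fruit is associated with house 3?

The person who makes brownies is in house 5 (clue 6).
The person who makes cheesecake is narrowed to house 2 or 3; consider each.
Placing it in house 2 leads to a contradiction, so it's in house 3.
The person who makes pie is in house 4 (clue 2).
Clue 3 places the person who likes mangoes in house 4.
By clue 4, the person who makes pudding is in house 2.
House 1's dessert must be cake (nothing else left).
The person who likes bananas is in house 2 (clue 1).
The person who likes apples is in house 1 (clue 5).
Clue 7 places the person who likes grapes in house 3.
That leaves cherries as the favorite fruit for house 5.
So: house 1 = cake/apples, house 2 = pudding/bananas, house 3 = cheesecake/grapes, house 4 = pie/mangoes, house 5 = brownies/cherries.

grapes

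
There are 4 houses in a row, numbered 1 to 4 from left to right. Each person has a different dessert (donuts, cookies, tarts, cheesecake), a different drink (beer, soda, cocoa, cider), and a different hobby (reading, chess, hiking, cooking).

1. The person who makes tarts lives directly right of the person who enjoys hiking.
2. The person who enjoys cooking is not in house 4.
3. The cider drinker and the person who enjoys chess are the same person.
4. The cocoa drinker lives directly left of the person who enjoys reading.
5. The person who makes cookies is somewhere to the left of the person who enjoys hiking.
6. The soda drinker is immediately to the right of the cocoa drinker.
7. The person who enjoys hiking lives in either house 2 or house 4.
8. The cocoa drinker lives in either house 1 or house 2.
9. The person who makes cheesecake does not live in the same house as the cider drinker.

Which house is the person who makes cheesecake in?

2

Clue 7 places the person who enjoys hiking in house 2.
Clue 1 places the person who makes tarts in house 3.
From clue 4, the cocoa drinker must be in house 2.
From clue 4, the person who enjoys reading must be in house 3.
Clue 5 places the person who makes cookies in house 1.
By clue 6, the soda drinker is in house 3.
House 1's hobby must be cooking (nothing else left).
The only hobby still possible for house 4 is chess.
By clue 3, the cider drinker is in house 4.
By clue 9, the person who makes cheesecake is in house 2.
That leaves donuts as the dessert for house 4.
So house 1 gets beer for drink.
So: house 1 = cookies/beer/cooking, house 2 = cheesecake/cocoa/hiking, house 3 = tarts/soda/reading, house 4 = donuts/cider/chess.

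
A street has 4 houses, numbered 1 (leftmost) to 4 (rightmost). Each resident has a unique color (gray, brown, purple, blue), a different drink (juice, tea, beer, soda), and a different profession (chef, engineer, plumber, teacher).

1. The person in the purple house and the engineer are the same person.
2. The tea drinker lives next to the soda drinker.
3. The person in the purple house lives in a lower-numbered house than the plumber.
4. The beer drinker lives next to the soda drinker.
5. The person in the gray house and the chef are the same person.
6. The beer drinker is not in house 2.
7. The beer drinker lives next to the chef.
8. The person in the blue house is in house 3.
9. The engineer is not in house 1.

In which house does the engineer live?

2

By clue 8, the person in the blue house is in house 3.
House 1's profession must be teacher (nothing else left).
Clue 1 places the person in the purple house in house 2.
From clue 1, the engineer must be in house 2.
The only color still possible for house 1 is brown.
The only color still possible for house 4 is gray.
House 3 profession: only plumber fits.
House 4 profession: only chef fits.
Clue 7 places the beer drinker in house 3.
Clue 2 places the tea drinker in house 1.
The soda drinker is in house 2 (clue 2).
House 4 drink: only juice fits.
So: house 1 = brown/tea/teacher, house 2 = purple/soda/engineer, house 3 = blue/beer/plumber, house 4 = gray/juice/chef.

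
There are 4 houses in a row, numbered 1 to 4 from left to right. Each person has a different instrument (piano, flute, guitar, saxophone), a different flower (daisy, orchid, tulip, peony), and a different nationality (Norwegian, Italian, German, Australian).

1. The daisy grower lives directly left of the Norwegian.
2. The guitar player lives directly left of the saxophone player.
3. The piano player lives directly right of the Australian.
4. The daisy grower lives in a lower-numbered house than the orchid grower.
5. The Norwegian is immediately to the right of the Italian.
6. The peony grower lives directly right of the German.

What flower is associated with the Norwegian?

orchid

House 4 nationality: only Norwegian fits.
From clue 1, the daisy grower must be in house 3.
Clue 4: the orchid grower is in house 4.
The Italian is in house 3 (clue 5).
The only flower still possible for house 1 is tulip.
House 2's flower must be peony (nothing else left).
By clue 6, the German is in house 1.
So house 2 gets Australian for nationality.
Clue 3: the piano player is in house 3.
By clue 2, the guitar player is in house 1.
Clue 2: the saxophone player is in house 2.
The only instrument still possible for house 4 is flute.
So: house 1 = guitar/tulip/German, house 2 = saxophone/peony/Australian, house 3 = piano/daisy/Italian, house 4 = flute/orchid/Norwegian.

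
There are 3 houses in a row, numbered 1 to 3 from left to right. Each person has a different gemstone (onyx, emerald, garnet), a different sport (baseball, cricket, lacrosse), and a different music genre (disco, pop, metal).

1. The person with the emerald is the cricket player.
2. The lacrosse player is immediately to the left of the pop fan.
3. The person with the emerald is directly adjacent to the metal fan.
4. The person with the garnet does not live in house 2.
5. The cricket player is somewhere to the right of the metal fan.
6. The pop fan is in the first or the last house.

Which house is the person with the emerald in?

3

Clue 6: the pop fan is in house 3.
From clue 2, the lacrosse player must be in house 2.
That leaves baseball as the sport for house 1.
The only sport still possible for house 3 is cricket.
From clue 1, the person with the emerald must be in house 3.
Clue 3: the metal fan is in house 2.
The only gemstone still possible for house 1 is garnet.
That leaves onyx as the gemstone for house 2.
So house 1 gets disco for music genre.
So: house 1 = garnet/baseball/disco, house 2 = onyx/lacrosse/metal, house 3 = emerald/cricket/pop.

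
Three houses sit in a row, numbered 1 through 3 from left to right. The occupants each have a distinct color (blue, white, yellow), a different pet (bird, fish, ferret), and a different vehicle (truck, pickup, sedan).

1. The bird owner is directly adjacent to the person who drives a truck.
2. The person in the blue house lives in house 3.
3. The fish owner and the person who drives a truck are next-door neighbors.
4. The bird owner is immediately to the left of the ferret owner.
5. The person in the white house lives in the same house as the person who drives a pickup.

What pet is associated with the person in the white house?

By clue 2, the person in the blue house is in house 3.
The person in the white house is narrowed to house 1 or 2; consider each.
Placing it in house 2 leads to a contradiction, so it's in house 1.
Clue 5 places the person who drives a pickup in house 1.
The only color still possible for house 2 is yellow.
The bird owner is narrowed to house 1 or 2; consider each.
Placing it in house 2 leads to a contradiction, so it's in house 1.
From clue 1, the person who drives a truck must be in house 2.
Clue 4: the ferret owner is in house 2.
So house 3 gets fish for pet.
House 3's vehicle must be sedan (nothing else left).
So: house 1 = white/bird/pickup, house 2 = yellow/ferret/truck, house 3 = blue/fish/sedan.

bird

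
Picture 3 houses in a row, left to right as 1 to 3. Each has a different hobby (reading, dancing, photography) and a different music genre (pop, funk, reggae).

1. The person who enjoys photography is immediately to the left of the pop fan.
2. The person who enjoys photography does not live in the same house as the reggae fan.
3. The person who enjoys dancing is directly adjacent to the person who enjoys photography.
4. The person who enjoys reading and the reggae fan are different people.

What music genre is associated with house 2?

funk

The person who enjoys photography is narrowed to house 1 or 2; consider each.
Placing it in house 1 leads to a contradiction, so it's in house 2.
Clue 1: the pop fan is in house 3.
House 1 music genre: only reggae fits.
The only music genre still possible for house 2 is funk.
Clue 4: the person who enjoys reading is in house 3.
So house 1 gets dancing for hobby.
So: house 1 = dancing/reggae, house 2 = photography/funk, house 3 = reading/pop.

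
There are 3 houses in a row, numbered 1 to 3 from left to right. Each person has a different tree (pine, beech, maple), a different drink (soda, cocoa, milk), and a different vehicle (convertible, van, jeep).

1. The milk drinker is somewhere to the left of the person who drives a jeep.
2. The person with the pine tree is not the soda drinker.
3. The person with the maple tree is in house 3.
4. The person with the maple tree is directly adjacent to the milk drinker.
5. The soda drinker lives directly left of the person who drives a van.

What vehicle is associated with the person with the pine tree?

From clue 3, the person with the maple tree must be in house 3.
Clue 4: the milk drinker is in house 2.
So house 3 gets cocoa for drink.
So house 1 gets convertible for vehicle.
Clue 1: the person who drives a jeep is in house 3.
By clue 2, the person with the pine tree is in house 2.
Clue 5: the person who drives a van is in house 2.
So house 1 gets beech for tree.
That leaves soda as the drink for house 1.
So: house 1 = beech/soda/convertible, house 2 = pine/milk/van, house 3 = maple/cocoa/jeep.

van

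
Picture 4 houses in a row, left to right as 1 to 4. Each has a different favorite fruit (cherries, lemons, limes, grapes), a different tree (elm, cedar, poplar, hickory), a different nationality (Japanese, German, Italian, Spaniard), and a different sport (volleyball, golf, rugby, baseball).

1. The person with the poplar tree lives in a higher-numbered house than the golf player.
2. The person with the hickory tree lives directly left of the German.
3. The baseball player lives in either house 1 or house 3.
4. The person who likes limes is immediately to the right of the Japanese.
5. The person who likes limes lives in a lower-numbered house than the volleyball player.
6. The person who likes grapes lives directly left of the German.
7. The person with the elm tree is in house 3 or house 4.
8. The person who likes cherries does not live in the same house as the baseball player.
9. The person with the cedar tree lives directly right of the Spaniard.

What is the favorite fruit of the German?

House 1's tree must be hickory (nothing else left).
From clue 2, the German must be in house 2.
The person who likes grapes is in house 1 (clue 6).
So house 4 gets Italian for nationality.
Clue 4: the person who likes limes is in house 2.
House 1 nationality: only Japanese fits.
House 3 nationality: only Spaniard fits.
By clue 9, the person with the cedar tree is in house 4.
The only tree still possible for house 2 is poplar.
The only tree still possible for house 3 is elm.
By clue 1, the golf player is in house 1.
So house 2 gets rugby for sport.
So house 3 gets baseball for sport.
The only sport still possible for house 4 is volleyball.
The person who likes cherries is in house 4 (clue 8).
The only favorite fruit still possible for house 3 is lemons.
So: house 1 = grapes/hickory/Japanese/golf, house 2 = limes/poplar/German/rugby, house 3 = lemons/elm/Spaniard/baseball, house 4 = cherries/cedar/Italian/volleyball.

limes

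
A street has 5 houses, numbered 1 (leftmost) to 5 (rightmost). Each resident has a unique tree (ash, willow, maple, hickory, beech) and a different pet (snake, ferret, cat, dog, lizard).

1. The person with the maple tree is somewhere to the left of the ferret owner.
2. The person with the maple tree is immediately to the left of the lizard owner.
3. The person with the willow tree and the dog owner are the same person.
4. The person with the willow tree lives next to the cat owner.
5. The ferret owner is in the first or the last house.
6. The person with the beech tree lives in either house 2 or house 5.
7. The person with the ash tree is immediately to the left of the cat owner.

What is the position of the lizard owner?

Clue 5: the ferret owner is in house 5.
The person with the beech tree is narrowed to house 2 or 5; consider each.
Placing it in house 2 leads to a contradiction, so it's in house 5.
The person with the ash tree is narrowed to house 1 or 2 or 3; consider each.
Placing it in house 1 and house 3 leads to a contradiction, so it's in house 2.
Clue 7: the cat owner is in house 3.
Clue 4 places the person with the willow tree in house 4.
By clue 3, the dog owner is in house 4.
That leaves snake as the pet for house 1.
The only pet still possible for house 2 is lizard.
Clue 2: the person with the maple tree is in house 1.
So house 3 gets hickory for tree.
So: house 1 = maple/snake, house 2 = ash/lizard, house 3 = hickory/cat, house 4 = willow/dog, house 5 = beech/ferret.

2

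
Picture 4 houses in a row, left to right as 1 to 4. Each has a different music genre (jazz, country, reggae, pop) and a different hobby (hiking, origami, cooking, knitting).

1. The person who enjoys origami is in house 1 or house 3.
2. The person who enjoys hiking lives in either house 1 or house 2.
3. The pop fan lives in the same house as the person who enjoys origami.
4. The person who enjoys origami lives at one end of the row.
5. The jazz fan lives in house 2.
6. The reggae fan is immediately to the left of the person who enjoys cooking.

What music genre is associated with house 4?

Clue 4: the person who enjoys origami is in house 1.
Clue 5 places the jazz fan in house 2.
House 4 music genre: only country fits.
Clue 3 places the pop fan in house 1.
The only music genre still possible for house 3 is reggae.
House 2's hobby must be hiking (nothing else left).
House 3's hobby must be knitting (nothing else left).
The only hobby still possible for house 4 is cooking.
So: house 1 = pop/origami, house 2 = jazz/hiking, house 3 = reggae/knitting, house 4 = country/cooking.

country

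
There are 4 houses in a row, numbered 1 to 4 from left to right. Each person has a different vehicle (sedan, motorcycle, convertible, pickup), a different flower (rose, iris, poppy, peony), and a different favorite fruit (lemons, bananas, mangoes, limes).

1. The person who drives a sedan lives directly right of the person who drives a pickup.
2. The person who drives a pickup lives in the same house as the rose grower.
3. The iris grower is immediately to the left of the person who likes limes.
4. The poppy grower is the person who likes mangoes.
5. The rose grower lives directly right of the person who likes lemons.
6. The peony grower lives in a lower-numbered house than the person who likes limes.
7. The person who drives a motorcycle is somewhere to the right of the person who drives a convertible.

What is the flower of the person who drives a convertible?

House 4's flower must be poppy (nothing else left).
From clue 4, the person who likes mangoes must be in house 4.
That leaves convertible as the vehicle for house 1.
That leaves rose as the flower for house 3.
From clue 2, the person who drives a pickup must be in house 3.
By clue 5, the person who likes lemons is in house 2.
So house 2 gets motorcycle for vehicle.
The only vehicle still possible for house 4 is sedan.
The only favorite fruit still possible for house 1 is bananas.
House 3 favorite fruit: only limes fits.
Clue 3: the iris grower is in house 2.
House 1's flower must be peony (nothing else left).
So: house 1 = convertible/peony/bananas, house 2 = motorcycle/iris/lemons, house 3 = pickup/rose/limes, house 4 = sedan/poppy/mangoes.

peony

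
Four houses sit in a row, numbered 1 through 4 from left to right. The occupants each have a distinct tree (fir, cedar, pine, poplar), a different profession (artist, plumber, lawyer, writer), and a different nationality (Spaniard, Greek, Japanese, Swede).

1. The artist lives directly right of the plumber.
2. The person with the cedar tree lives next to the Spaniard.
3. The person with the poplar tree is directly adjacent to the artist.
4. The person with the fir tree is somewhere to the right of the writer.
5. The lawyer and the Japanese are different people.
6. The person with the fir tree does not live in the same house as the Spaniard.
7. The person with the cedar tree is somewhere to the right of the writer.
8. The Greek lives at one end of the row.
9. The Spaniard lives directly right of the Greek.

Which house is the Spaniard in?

Clue 9: the Spaniard is in house 2.
Clue 9: the Greek is in house 1.
The person with the cedar tree is in house 3 (clue 2).
The only tree still possible for house 4 is fir.
House 4's profession must be lawyer (nothing else left).
By clue 5, the Japanese is in house 3.
House 3's profession must be artist (nothing else left).
House 4 nationality: only Swede fits.
By clue 1, the plumber is in house 2.
By clue 3, the person with the poplar tree is in house 2.
The only tree still possible for house 1 is pine.
That leaves writer as the profession for house 1.
So: house 1 = pine/writer/Greek, house 2 = poplar/plumber/Spaniard, house 3 = cedar/artist/Japanese, house 4 = fir/lawyer/Swede.

2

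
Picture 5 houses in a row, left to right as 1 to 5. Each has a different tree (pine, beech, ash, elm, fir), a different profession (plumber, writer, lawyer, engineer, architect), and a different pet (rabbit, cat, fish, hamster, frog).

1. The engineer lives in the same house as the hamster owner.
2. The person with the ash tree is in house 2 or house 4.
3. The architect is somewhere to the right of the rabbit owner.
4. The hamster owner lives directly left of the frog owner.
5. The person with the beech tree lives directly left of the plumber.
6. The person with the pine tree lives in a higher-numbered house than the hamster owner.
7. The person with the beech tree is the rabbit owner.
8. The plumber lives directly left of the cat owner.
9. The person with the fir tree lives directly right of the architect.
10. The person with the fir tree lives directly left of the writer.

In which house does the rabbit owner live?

The person with the ash tree is narrowed to house 2 or 4; consider each.
Placing it in house 4 leads to a contradiction, so it's in house 2.
The plumber is in house 2 (clue 5).
The rabbit owner is in house 1 (clue 7).
Clue 8: the cat owner is in house 3.
So house 1 gets beech for tree.
House 3's profession must be architect (nothing else left).
The engineer is in house 4 (clue 1).
Clue 1 places the hamster owner in house 4.
Clue 4: the frog owner is in house 5.
By clue 6, the person with the pine tree is in house 5.
The person with the fir tree is in house 4 (clue 9).
Clue 10 places the writer in house 5.
House 3 tree: only elm fits.
So house 1 gets lawyer for profession.
The only pet still possible for house 2 is fish.
So: house 1 = beech/lawyer/rabbit, house 2 = ash/plumber/fish, house 3 = elm/architect/cat, house 4 = fir/engineer/hamster, house 5 = pine/writer/frog.

1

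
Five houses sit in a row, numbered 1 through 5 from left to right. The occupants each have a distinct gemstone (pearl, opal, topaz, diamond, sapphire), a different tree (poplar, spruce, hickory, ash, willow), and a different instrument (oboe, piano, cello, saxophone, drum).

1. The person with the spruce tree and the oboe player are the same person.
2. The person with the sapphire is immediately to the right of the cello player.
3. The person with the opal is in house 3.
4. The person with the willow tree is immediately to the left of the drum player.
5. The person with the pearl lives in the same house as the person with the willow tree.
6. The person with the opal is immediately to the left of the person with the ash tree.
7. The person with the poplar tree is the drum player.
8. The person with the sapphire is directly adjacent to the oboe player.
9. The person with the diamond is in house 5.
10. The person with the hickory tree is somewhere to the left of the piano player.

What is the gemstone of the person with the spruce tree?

By clue 3, the person with the opal is in house 3.
Clue 6: the person with the ash tree is in house 4.
By clue 9, the person with the diamond is in house 5.
So house 5 gets spruce for tree.
By clue 1, the oboe player is in house 5.
Clue 8: the person with the sapphire is in house 4.
From clue 2, the cello player must be in house 3.
So house 1 gets saxophone for instrument.
House 2 instrument: only drum fits.
House 4's instrument must be piano (nothing else left).
From clue 4, the person with the willow tree must be in house 1.
Clue 5: the person with the pearl is in house 1.
The person with the poplar tree is in house 2 (clue 7).
So house 2 gets topaz for gemstone.
So house 3 gets hickory for tree.
So: house 1 = pearl/willow/saxophone, house 2 = topaz/poplar/drum, house 3 = opal/hickory/cello, house 4 = sapphire/ash/piano, house 5 = diamond/spruce/oboe.

diamond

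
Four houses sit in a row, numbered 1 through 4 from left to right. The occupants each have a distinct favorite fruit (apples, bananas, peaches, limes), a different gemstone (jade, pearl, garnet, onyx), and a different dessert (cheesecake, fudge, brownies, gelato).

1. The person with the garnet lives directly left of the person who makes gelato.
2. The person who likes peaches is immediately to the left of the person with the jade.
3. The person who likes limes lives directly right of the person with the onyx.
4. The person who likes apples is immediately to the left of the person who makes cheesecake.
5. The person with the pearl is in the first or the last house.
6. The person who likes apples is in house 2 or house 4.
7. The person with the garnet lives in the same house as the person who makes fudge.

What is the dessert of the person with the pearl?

The person who likes apples is in house 2 (clue 6).
Clue 4: the person who makes cheesecake is in house 3.
From clue 7, the person with the garnet must be in house 1.
The person who makes fudge is in house 1 (clue 7).
So house 3 gets onyx for gemstone.
Clue 1: the person who makes gelato is in house 2.
From clue 3, the person who likes limes must be in house 4.
House 2 gemstone: only jade fits.
House 4's gemstone must be pearl (nothing else left).
House 4 dessert: only brownies fits.
From clue 2, the person who likes peaches must be in house 1.
The only favorite fruit still possible for house 3 is bananas.
So: house 1 = peaches/garnet/fudge, house 2 = apples/jade/gelato, house 3 = bananas/onyx/cheesecake, house 4 = limes/pearl/brownies.

brownies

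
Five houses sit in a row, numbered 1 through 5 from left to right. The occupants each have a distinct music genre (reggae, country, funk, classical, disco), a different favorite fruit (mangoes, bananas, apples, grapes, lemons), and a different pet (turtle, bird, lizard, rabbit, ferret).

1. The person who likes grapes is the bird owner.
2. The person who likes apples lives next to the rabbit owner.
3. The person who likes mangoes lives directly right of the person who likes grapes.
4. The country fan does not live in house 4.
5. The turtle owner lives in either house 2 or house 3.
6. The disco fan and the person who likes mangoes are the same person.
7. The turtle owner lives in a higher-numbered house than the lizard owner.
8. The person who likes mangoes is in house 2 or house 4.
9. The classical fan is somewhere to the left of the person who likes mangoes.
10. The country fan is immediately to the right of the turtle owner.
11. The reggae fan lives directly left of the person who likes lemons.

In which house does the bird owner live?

3

From clue 10, the country fan must be in house 3.
From clue 10, the turtle owner must be in house 2.
So house 1 gets lizard for pet.
From clue 3, the person who likes mangoes must be in house 4.
The person who likes grapes is in house 3 (clue 3).
Clue 6: the disco fan is in house 4.
So house 5 gets funk for music genre.
So house 1 gets bananas for favorite fruit.
Clue 1 places the bird owner in house 3.
The reggae fan is in house 1 (clue 11).
From clue 11, the person who likes lemons must be in house 2.
That leaves classical as the music genre for house 2.
House 5's favorite fruit must be apples (nothing else left).
That leaves rabbit as the pet for house 4.
The only pet still possible for house 5 is ferret.
So: house 1 = reggae/bananas/lizard, house 2 = classical/lemons/turtle, house 3 = country/grapes/bird, house 4 = disco/mangoes/rabbit, house 5 = funk/apples/ferret.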